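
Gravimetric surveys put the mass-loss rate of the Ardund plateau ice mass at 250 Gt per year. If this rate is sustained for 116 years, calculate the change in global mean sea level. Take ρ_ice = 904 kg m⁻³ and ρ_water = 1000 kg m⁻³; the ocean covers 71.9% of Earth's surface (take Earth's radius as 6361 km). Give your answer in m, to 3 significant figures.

≈ 0.0793 m

Total mass lost = 250 Gt/yr × 116 yr = 2.900×10^4 Gt = 2.900×10^16 kg.
ρ_w = 1000 kg m⁻³, so water volume = 2.900×10^16 / 1000 = 2.900×10^13 m³.
Δh = 2.900×10^13 / 3.66×10^14 = 0.0793 m.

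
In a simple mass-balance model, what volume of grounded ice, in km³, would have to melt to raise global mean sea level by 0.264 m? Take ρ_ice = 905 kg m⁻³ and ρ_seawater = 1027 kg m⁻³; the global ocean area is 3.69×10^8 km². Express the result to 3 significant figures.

≈ 1.11×10^5 km³

Required water volume = Δh × A = 0.264 m × 3.69×10^14 m² = 9.742×10^13 m³ = 9.742×10^4 km³.
Ice volume = water volume × ρ_w/ρ_ice = 9.742×10^4 × 1027/905 = 1.11×10^5 km³.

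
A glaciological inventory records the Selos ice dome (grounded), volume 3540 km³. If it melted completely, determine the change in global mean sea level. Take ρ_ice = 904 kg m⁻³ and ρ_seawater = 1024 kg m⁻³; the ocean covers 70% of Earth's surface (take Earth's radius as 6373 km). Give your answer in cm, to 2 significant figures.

≈ 0.87 cm

Selos: 3540 km³ × (904/1024) = 3125 km³ of water.
Spread over 3.57×10^14 m² of ocean, Δh = 3.125×10^12 / 3.57×10^14 = 8.75×10^-3 m = 0.87 cm.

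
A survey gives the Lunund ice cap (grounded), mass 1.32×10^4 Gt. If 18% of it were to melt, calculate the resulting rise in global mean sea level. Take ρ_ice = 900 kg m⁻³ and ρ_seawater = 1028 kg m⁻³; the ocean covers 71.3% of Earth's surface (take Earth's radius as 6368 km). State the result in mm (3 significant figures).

≈ 6.36 mm

Lunund: 0.18 × 1.32×10^4 Gt = 2.376×10^15 kg; dividing by ρ_w = 1028 kg m⁻³ gives 2.311×10^12 m³ of water.
Spread over 3.63×10^14 m² of ocean, Δh = 2.311×10^12 / 3.63×10^14 = 6.36×10^-3 m = 6.36 mm.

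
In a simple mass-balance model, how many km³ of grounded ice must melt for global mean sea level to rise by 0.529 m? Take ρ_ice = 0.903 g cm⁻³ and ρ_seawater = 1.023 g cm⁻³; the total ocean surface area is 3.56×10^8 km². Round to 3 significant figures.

Required water volume = Δh × A = 0.529 m × 3.56×10^14 m² = 1.883×10^14 m³ = 1.883×10^5 km³.
Ice volume = water volume × ρ_w/ρ_ice = 1.883×10^5 × 1023/903 = 2.13×10^5 km³.

≈ 2.13×10^5 km³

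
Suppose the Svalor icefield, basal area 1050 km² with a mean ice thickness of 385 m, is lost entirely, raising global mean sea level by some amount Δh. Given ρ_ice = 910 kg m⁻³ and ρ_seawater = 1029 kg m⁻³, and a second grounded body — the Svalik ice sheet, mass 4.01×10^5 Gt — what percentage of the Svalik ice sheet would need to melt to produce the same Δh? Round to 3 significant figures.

Equal sea-level rise means equal mass of meltwater, i.e. equal mass of ice lost.
Ice mass of Svalor: 3.679×10^14 kg; ice mass of Svalik: 4.010×10^17 kg.
Fraction required = 3.679×10^14 / 4.010×10^17 = 9.17×10^-4 → 0.0917 %.

≈ 0.0917 %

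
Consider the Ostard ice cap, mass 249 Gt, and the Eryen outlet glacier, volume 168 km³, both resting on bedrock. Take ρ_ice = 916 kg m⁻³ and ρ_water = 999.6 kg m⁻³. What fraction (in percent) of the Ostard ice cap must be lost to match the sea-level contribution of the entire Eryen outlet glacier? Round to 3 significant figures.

Equal sea-level rise means equal mass of meltwater, i.e. equal mass of ice lost.
Ice mass of Eryen: 1.539×10^14 kg; ice mass of Ostard: 2.490×10^14 kg.
Fraction required = 1.539×10^14 / 2.490×10^14 = 0.618 → 61.8 %.

≈ 61.8 %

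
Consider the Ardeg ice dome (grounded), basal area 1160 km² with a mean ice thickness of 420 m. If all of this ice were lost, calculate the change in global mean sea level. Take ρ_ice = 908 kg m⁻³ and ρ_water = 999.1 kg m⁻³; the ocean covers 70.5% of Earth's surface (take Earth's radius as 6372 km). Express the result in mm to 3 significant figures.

≈ 1.23 mm

Ardeg: ice volume = 1160 km² × 420 m = 487.2 km³; 487.2 × (908/999.1) = 442.8 km³ of water.
Spread over 3.60×10^14 m² of ocean, Δh = 4.428×10^11 / 3.60×10^14 = 1.23×10^-3 m = 1.23 mm.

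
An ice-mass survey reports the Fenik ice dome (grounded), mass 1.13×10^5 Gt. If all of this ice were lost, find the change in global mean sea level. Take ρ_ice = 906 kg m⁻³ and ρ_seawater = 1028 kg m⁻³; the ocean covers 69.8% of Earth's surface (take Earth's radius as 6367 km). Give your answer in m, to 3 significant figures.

Fenik: 1.13×10^5 Gt = 1.130×10^17 kg; dividing by ρ_w = 1028 kg m⁻³ gives 1.099×10^14 m³ of water.
Spread over 3.56×10^14 m² of ocean, Δh = 1.099×10^14 / 3.56×10^14 = 0.309 m.

≈ 0.309 m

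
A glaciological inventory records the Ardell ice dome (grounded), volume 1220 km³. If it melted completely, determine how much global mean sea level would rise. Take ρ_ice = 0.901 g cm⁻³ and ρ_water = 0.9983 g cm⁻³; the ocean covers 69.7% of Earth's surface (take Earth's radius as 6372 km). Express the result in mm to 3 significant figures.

≈ 3.10 mm

Ardell: 1220 km³ × (901/998.3) = 1101 km³ of water.
Spread over 3.56×10^14 m² of ocean, Δh = 1.101×10^12 / 3.56×10^14 = 3.10×10^-3 m = 3.10 mm.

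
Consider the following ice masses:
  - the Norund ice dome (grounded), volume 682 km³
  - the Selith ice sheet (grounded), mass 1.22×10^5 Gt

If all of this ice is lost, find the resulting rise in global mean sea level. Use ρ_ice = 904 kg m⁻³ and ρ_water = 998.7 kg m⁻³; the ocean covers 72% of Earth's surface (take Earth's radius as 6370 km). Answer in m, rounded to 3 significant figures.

Norund: 682 km³ × (904/998.7) = 617.3 km³ of water.
Selith: 1.22×10^5 Gt = 1.220×10^17 kg; dividing by ρ_w = 998.7 kg m⁻³ gives 1.222×10^14 m³ of water.
Total added water ≈ 1.228×10^14 m³ over 3.67×10^14 m² → Δh = 0.334 m.

≈ 0.334 m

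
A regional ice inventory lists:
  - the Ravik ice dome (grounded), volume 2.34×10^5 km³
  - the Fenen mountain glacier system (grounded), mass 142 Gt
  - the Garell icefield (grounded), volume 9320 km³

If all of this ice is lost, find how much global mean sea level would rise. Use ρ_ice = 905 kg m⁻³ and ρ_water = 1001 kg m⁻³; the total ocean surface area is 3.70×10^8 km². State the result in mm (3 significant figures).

Ravik: 2.34×10^5 km³ × (905/1001) = 2.116×10^5 km³ of water.
Fenen: 142 Gt = 1.420×10^14 kg; dividing by ρ_w = 1001 kg m⁻³ gives 1.419×10^11 m³ of water.
Garell: 9320 km³ × (905/1001) = 8426 km³ of water.
Total added water ≈ 2.201×10^14 m³ over 3.70×10^14 m² → Δh = 0.595 m = 595 mm.

≈ 595 mm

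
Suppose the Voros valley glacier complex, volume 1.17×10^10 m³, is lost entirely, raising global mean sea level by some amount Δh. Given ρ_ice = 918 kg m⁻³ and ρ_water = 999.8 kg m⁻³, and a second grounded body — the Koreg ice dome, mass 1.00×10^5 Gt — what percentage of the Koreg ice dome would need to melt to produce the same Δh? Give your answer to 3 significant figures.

Equal sea-level rise means equal mass of meltwater, i.e. equal mass of ice lost.
Ice mass of Voros: 1.074×10^13 kg; ice mass of Koreg: 1.000×10^17 kg.
Fraction required = 1.074×10^13 / 1.000×10^17 = 1.07×10^-4 → 0.0107 %.

≈ 0.0107 %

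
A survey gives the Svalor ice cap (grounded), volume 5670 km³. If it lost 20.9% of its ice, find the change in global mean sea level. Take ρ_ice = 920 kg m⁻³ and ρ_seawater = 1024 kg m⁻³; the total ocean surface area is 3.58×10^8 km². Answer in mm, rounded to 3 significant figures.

Svalor: 0.209 × 5670 km³ × (920/1024) = 1065 km³ of water.
Spread over 3.58×10^14 m² of ocean, Δh = 1.065×10^12 / 3.58×10^14 = 2.97×10^-3 m = 2.97 mm.

≈ 2.97 mm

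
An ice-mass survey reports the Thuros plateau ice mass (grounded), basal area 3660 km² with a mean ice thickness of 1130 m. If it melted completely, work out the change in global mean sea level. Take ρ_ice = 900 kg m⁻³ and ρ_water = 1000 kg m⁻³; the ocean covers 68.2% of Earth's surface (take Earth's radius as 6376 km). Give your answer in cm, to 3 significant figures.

Thuros: ice volume = 3660 km² × 1130 m = 4136 km³; 4136 × (900/1000) = 3722 km³ of water.
Spread over 3.48×10^14 m² of ocean, Δh = 3.722×10^12 / 3.48×10^14 = 0.0107 m = 1.07 cm.

≈ 1.07 cm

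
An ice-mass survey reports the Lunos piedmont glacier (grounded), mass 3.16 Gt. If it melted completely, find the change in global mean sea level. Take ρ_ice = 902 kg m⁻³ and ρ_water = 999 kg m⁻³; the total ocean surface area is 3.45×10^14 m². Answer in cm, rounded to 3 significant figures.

≈ 9.17×10^-4 cm

Lunos: 3.16 Gt = 3.160×10^12 kg; dividing by ρ_w = 999 kg m⁻³ gives 3.163×10^9 m³ of water.
Spread over 3.45×10^14 m² of ocean, Δh = 3.163×10^9 / 3.45×10^14 = 9.17×10^-6 m = 9.17×10^-4 cm.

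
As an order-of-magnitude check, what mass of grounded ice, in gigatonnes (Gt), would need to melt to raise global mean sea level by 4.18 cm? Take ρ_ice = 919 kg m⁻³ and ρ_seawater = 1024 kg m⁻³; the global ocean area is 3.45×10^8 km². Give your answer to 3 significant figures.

Required water volume = Δh × A = 0.0418 m × 3.45×10^14 m² = 1.442×10^13 m³.
ρ_w = 1024 kg m⁻³, so the mass of water = 1.442×10^13 m³ × 1024 kg m⁻³ = 1.477×10^16 kg = 1.48×10^4 Gt (and the same mass of ice, by conservation).

≈ 1.48×10^4 Gt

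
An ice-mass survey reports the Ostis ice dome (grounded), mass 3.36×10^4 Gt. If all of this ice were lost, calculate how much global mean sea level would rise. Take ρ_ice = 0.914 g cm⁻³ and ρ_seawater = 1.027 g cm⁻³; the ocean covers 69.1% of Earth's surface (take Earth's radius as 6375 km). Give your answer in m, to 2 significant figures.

≈ 0.093 m

Ostis: 3.36×10^4 Gt = 3.360×10^16 kg; dividing by ρ_w = 1.027 g cm⁻³ = 1027 kg m⁻³ gives 3.272×10^13 m³ of water.
Spread over 3.53×10^14 m² of ocean, Δh = 3.272×10^13 / 3.53×10^14 = 0.0927 m.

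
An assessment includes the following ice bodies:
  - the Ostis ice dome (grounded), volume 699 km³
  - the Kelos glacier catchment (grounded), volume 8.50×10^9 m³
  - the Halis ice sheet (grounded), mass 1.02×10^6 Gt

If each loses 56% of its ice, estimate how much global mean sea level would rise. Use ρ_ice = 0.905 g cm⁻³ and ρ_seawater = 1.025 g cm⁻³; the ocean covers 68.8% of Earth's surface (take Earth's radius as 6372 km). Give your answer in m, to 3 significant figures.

Ostis: 0.56 × 699 km³ × (905/1025) = 345.6 km³ of water.
Kelos: 0.56 × 8.50×10^9 m³ × (905/1025) = 4.203×10^9 m³ of water.
Halis: 0.56 × 1.02×10^6 Gt = 5.712×10^17 kg; dividing by ρ_w = 1.025 g cm⁻³ = 1025 kg m⁻³ gives 5.573×10^14 m³ of water.
Total added water ≈ 5.576×10^14 m³ over 3.51×10^14 m² → Δh = 1.59 m.

≈ 1.59 m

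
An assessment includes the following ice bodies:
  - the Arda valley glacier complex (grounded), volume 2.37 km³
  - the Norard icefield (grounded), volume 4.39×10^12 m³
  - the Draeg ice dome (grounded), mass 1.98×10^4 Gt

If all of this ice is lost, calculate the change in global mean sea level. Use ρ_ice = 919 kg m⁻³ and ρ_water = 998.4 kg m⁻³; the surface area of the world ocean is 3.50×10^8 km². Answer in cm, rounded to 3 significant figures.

Arda: 2.37 km³ × (919/998.4) = 2.182 km³ of water.
Norard: 4.39×10^12 m³ × (919/998.4) = 4.041×10^12 m³ of water.
Draeg: 1.98×10^4 Gt = 1.980×10^16 kg; dividing by ρ_w = 998.4 kg m⁻³ gives 1.983×10^13 m³ of water.
Total added water ≈ 2.387×10^13 m³ over 3.50×10^14 m² → Δh = 0.0682 m = 6.82 cm.

≈ 6.82 cm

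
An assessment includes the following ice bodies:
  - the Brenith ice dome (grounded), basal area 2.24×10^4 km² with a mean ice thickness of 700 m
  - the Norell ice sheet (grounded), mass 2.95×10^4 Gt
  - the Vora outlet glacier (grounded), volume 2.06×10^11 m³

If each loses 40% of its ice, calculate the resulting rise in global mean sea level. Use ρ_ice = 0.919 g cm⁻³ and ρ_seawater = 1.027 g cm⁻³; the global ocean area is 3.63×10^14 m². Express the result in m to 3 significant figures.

Brenith: ice volume = 2.24×10^4 km² × 700 m = 1.568×10^4 km³; 0.4 × 1.568×10^4 × (919/1027) = 5612 km³ of water.
Norell: 0.4 × 2.95×10^4 Gt = 1.180×10^16 kg; dividing by ρ_w = 1.027 g cm⁻³ = 1027 kg m⁻³ gives 1.149×10^13 m³ of water.
Vora: 0.4 × 2.06×10^11 m³ × (919/1027) = 7.373×10^10 m³ of water.
Total added water ≈ 1.718×10^13 m³ over 3.63×10^14 m² → Δh = 0.0473 m.

≈ 0.0473 m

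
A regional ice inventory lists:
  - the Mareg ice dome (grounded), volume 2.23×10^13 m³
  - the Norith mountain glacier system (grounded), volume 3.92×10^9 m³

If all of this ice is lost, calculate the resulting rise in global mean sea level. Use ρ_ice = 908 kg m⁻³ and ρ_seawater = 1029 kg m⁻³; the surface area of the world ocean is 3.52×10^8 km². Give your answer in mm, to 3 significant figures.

Mareg: 2.23×10^13 m³ × (908/1029) = 1.968×10^13 m³ of water.
Norith: 3.92×10^9 m³ × (908/1029) = 3.459×10^9 m³ of water.
Total added water ≈ 1.968×10^13 m³ over 3.52×10^14 m² → Δh = 0.0559 m = 55.9 mm.

≈ 55.9 mm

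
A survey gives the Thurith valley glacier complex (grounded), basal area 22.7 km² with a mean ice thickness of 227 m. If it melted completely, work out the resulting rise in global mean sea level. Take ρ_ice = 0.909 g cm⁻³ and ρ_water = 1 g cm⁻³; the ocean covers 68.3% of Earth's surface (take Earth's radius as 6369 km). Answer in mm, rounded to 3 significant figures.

≈ 0.0135 mm

Thurith: ice volume = 22.7 km² × 227 m = 5.153 km³; 5.153 × (909/1000) = 4.684 km³ of water.
Spread over 3.48×10^14 m² of ocean, Δh = 4.684×10^9 / 3.48×10^14 = 1.35×10^-5 m = 0.0135 mm.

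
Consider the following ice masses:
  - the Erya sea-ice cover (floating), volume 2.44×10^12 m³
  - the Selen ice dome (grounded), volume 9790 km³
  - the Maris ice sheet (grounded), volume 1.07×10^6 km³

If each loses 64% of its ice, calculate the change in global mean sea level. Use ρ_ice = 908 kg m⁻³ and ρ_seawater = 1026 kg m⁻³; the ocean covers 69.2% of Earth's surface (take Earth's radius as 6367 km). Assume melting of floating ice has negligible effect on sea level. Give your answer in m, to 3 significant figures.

The Erya sea-ice cover is floating and already displaces its own weight of water, so its melt adds essentially nothing to sea level.
Selen: 0.64 × 9790 km³ × (908/1026) = 5545 km³ of water.
Maris: 0.64 × 1.07×10^6 km³ × (908/1026) = 6.060×10^5 km³ of water.
Total added water ≈ 6.116×10^14 m³ over 3.53×10^14 m² → Δh = 1.73 m.

≈ 1.73 m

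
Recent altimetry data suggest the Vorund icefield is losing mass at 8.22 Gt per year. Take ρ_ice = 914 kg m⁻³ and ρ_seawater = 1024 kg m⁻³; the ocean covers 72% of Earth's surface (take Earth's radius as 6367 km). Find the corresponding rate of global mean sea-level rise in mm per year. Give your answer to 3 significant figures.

ρ_w = 1024 kg m⁻³. Annual water volume added = 8.22 Gt / ρ_w = 8.220×10^12 kg / 1024 kg m⁻³ = 8.027×10^9 m³.
Δh per year = 8.027×10^9 / 3.67×10^14 = 2.19×10^-5 m = 0.0219 mm.

≈ 0.0219 mm/yr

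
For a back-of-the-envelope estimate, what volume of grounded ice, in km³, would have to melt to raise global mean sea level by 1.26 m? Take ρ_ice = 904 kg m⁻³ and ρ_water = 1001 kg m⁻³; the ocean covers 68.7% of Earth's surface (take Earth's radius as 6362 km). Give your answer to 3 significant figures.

Required water volume = Δh × A = 1.26 m × 3.49×10^14 m² = 4.403×10^14 m³ = 4.403×10^5 km³.
Ice volume = water volume × ρ_w/ρ_ice = 4.403×10^5 × 1001/904 = 4.88×10^5 km³.

≈ 4.88×10^5 km³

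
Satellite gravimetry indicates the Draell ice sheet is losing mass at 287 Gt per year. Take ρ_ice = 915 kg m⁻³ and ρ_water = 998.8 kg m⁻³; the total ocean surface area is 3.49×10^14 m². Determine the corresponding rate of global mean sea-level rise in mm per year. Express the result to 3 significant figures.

ρ_w = 998.8 kg m⁻³. Annual water volume added = 287 Gt / ρ_w = 2.870×10^14 kg / 998.8 kg m⁻³ = 2.873×10^11 m³.
Δh per year = 2.873×10^11 / 3.49×10^14 = 8.23×10^-4 m = 0.823 mm.

≈ 0.823 mm/yr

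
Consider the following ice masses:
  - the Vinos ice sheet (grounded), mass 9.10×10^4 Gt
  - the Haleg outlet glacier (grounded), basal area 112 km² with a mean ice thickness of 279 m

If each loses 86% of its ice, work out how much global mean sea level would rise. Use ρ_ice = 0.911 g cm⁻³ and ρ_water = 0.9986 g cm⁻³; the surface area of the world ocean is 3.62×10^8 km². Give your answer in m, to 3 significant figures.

Vinos: 0.86 × 9.10×10^4 Gt = 7.826×10^16 kg; dividing by ρ_w = 0.9986 g cm⁻³ = 998.6 kg m⁻³ gives 7.837×10^13 m³ of water.
Haleg: ice volume = 112 km² × 279 m = 31.25 km³; 0.86 × 31.25 × (911/998.6) = 24.52 km³ of water.
Total added water ≈ 7.839×10^13 m³ over 3.62×10^14 m² → Δh = 0.217 m.

≈ 0.217 m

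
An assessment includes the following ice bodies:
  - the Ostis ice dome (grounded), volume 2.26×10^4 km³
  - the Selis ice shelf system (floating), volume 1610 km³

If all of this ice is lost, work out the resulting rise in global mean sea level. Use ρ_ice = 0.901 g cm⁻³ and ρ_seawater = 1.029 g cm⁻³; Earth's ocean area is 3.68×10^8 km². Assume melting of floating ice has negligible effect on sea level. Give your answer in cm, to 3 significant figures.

≈ 5.38 cm

Ostis: 2.26×10^4 km³ × (901/1029) = 1.979×10^4 km³ of water.
The Selis ice shelf system is floating and already displaces its own weight of water, so its melt adds essentially nothing to sea level.
Total added water ≈ 1.979×10^13 m³ over 3.68×10^14 m² → Δh = 0.0538 m = 5.38 cm.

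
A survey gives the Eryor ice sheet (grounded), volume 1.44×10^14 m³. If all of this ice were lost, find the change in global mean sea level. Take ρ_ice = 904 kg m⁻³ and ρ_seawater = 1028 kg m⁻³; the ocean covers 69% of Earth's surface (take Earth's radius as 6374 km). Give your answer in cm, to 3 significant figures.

Eryor: 1.44×10^14 m³ × (904/1028) = 1.266×10^14 m³ of water.
Spread over 3.52×10^14 m² of ocean, Δh = 1.266×10^14 / 3.52×10^14 = 0.359 m = 35.9 cm.

≈ 35.9 cm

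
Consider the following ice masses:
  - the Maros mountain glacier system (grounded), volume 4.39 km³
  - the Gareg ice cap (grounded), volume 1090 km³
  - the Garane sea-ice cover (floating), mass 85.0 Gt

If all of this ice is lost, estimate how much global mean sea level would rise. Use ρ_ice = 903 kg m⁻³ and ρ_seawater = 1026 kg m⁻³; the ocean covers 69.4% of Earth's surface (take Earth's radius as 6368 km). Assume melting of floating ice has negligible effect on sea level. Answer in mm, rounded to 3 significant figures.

Maros: 4.39 km³ × (903/1026) = 3.864 km³ of water.
Gareg: 1090 km³ × (903/1026) = 959.3 km³ of water.
The Garane sea-ice cover is floating and already displaces its own weight of water, so its melt adds essentially nothing to sea level.
Total added water ≈ 9.632×10^11 m³ over 3.54×10^14 m² → Δh = 2.72×10^-3 m = 2.72 mm.

≈ 2.72 mm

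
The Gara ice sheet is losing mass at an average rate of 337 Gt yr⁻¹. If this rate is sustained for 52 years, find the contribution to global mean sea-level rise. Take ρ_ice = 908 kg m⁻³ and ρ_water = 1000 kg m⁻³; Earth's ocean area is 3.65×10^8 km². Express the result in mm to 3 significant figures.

≈ 48.0 mm

Total mass lost = 337 Gt/yr × 52 yr = 1.752×10^4 Gt = 1.752×10^16 kg.
ρ_w = 1000 kg m⁻³, so water volume = 1.752×10^16 / 1000 = 1.752×10^13 m³.
Δh = 1.752×10^13 / 3.65×10^14 = 0.0480 m = 48.0 mm.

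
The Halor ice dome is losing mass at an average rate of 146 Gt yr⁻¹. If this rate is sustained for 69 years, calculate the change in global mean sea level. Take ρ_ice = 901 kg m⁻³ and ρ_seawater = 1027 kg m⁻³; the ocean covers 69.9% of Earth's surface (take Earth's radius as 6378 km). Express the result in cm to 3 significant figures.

Total mass lost = 146 Gt/yr × 69 yr = 1.007×10^4 Gt = 1.007×10^16 kg.
ρ_w = 1027 kg m⁻³, so water volume = 1.007×10^16 / 1027 = 9.809×10^12 m³.
Δh = 9.809×10^12 / 3.57×10^14 = 0.0275 m = 2.75 cm.

≈ 2.75 cm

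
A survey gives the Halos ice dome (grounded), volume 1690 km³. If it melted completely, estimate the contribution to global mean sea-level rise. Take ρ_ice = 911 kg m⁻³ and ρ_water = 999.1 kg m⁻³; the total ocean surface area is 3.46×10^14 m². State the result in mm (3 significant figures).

≈ 4.45 mm

Halos: 1690 km³ × (911/999.1) = 1541 km³ of water.
Spread over 3.46×10^14 m² of ocean, Δh = 1.541×10^12 / 3.46×10^14 = 4.45×10^-3 m = 4.45 mm.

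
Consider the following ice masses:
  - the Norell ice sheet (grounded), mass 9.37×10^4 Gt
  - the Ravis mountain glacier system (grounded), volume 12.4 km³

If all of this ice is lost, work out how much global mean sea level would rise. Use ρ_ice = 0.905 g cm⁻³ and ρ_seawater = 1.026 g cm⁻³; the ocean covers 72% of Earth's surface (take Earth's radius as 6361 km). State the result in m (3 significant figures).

Norell: 9.37×10^4 Gt = 9.370×10^16 kg; dividing by ρ_w = 1.026 g cm⁻³ = 1026 kg m⁻³ gives 9.133×10^13 m³ of water.
Ravis: 12.4 km³ × (905/1026) = 10.94 km³ of water.
Total added water ≈ 9.134×10^13 m³ over 3.66×10^14 m² → Δh = 0.249 m.

≈ 0.249 m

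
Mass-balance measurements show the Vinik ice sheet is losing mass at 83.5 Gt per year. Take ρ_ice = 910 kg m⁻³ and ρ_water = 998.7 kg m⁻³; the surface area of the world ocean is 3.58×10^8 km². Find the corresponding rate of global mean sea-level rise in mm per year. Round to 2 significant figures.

ρ_w = 998.7 kg m⁻³. Annual water volume added = 83.5 Gt / ρ_w = 8.350×10^13 kg / 998.7 kg m⁻³ = 8.361×10^10 m³.
Δh per year = 8.361×10^10 / 3.58×10^14 = 2.34×10^-4 m = 0.23 mm.

≈ 0.23 mm/yr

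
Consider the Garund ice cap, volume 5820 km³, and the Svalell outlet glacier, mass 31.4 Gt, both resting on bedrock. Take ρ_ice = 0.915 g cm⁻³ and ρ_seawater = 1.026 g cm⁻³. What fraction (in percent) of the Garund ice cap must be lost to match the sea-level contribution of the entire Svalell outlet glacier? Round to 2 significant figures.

Equal sea-level rise means equal mass of meltwater, i.e. equal mass of ice lost.
Ice mass of Svalell: 3.140×10^13 kg; ice mass of Garund: 5.325×10^15 kg.
Fraction required = 3.140×10^13 / 5.325×10^15 = 5.90×10^-3 → 0.59 %.

≈ 0.59 %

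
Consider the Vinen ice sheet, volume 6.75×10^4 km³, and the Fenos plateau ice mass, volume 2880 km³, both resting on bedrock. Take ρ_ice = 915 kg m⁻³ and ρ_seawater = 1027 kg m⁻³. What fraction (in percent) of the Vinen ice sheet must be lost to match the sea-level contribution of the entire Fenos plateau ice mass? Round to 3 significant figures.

Equal sea-level rise means equal mass of meltwater, i.e. equal mass of ice lost.
Ice mass of Fenos: 2.635×10^15 kg; ice mass of Vinen: 6.176×10^16 kg.
Fraction required = 2.635×10^15 / 6.176×10^16 = 0.0427 → 4.27 %.

≈ 4.27 %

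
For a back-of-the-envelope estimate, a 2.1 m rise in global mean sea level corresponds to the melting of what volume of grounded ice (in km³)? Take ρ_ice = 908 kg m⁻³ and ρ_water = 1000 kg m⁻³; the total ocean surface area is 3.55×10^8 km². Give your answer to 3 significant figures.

Required water volume = Δh × A = 2.1 m × 3.55×10^14 m² = 7.455×10^14 m³ = 7.455×10^5 km³.
Ice volume = water volume × ρ_w/ρ_ice = 7.455×10^5 × 1000/908 = 8.21×10^5 km³.

≈ 8.21×10^5 km³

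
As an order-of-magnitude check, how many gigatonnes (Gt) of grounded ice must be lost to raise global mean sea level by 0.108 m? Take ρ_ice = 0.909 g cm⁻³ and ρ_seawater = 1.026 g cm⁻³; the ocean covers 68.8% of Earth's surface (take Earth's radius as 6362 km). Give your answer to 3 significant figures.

≈ 3.88×10^4 Gt

Required water volume = Δh × A = 0.108 m × 3.50×10^14 m² = 3.779×10^13 m³.
ρ_w = 1.026 g cm⁻³ = 1026 kg m⁻³, so the mass of water = 3.779×10^13 m³ × 1026 kg m⁻³ = 3.878×10^16 kg = 3.88×10^4 Gt (and the same mass of ice, by conservation).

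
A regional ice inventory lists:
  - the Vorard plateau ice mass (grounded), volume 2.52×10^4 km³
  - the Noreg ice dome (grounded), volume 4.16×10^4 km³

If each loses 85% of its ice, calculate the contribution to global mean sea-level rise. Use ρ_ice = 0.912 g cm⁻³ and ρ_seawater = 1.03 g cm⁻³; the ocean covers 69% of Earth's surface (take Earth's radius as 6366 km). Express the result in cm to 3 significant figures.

Vorard: 0.85 × 2.52×10^4 km³ × (912/1030) = 1.897×10^4 km³ of water.
Noreg: 0.85 × 4.16×10^4 km³ × (912/1030) = 3.131×10^4 km³ of water.
Total added water ≈ 5.028×10^13 m³ over 3.51×10^14 m² → Δh = 0.143 m = 14.3 cm.

≈ 14.3 cm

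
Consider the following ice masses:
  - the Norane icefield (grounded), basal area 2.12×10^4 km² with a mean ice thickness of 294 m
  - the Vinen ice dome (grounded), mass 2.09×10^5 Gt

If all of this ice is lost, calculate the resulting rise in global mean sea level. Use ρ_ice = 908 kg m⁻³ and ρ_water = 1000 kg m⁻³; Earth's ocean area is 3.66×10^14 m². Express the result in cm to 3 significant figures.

Norane: ice volume = 2.12×10^4 km² × 294 m = 6233 km³; 6233 × (908/1000) = 5659 km³ of water.
Vinen: 2.09×10^5 Gt = 2.090×10^17 kg; dividing by ρ_w = 1000 kg m⁻³ gives 2.090×10^14 m³ of water.
Total added water ≈ 2.147×10^14 m³ over 3.66×10^14 m² → Δh = 0.587 m = 58.7 cm.

≈ 58.7 cm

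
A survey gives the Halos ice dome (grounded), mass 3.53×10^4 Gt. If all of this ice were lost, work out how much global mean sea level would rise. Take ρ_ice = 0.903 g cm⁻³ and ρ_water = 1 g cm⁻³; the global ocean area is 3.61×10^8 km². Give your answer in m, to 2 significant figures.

≈ 0.098 m

Halos: 3.53×10^4 Gt = 3.530×10^16 kg; dividing by ρ_w = 1 g cm⁻³ = 1000 kg m⁻³ gives 3.530×10^13 m³ of water.
Spread over 3.61×10^14 m² of ocean, Δh = 3.530×10^13 / 3.61×10^14 = 0.0978 m.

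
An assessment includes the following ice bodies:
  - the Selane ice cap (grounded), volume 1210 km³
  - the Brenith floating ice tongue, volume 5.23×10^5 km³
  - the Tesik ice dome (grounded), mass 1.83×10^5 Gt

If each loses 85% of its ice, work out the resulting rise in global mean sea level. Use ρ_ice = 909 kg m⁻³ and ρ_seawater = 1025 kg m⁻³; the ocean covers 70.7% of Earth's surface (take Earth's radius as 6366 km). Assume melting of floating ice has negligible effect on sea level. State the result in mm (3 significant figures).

Selane: 0.85 × 1210 km³ × (909/1025) = 912.1 km³ of water.
The Brenith floating ice tongue is floating and already displaces its own weight of water, so its melt adds essentially nothing to sea level.
Tesik: 0.85 × 1.83×10^5 Gt = 1.556×10^17 kg; dividing by ρ_w = 1025 kg m⁻³ gives 1.518×10^14 m³ of water.
Total added water ≈ 1.527×10^14 m³ over 3.60×10^14 m² → Δh = 0.424 m = 424 mm.

≈ 424 mm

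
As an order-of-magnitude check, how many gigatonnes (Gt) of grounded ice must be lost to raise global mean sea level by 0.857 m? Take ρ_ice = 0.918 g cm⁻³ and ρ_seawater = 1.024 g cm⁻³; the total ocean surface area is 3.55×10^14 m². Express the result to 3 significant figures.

≈ 3.12×10^5 Gt

Required water volume = Δh × A = 0.857 m × 3.55×10^14 m² = 3.042×10^14 m³.
ρ_w = 1.024 g cm⁻³ = 1024 kg m⁻³, so the mass of water = 3.042×10^14 m³ × 1024 kg m⁻³ = 3.115×10^17 kg = 3.12×10^5 Gt (and the same mass of ice, by conservation).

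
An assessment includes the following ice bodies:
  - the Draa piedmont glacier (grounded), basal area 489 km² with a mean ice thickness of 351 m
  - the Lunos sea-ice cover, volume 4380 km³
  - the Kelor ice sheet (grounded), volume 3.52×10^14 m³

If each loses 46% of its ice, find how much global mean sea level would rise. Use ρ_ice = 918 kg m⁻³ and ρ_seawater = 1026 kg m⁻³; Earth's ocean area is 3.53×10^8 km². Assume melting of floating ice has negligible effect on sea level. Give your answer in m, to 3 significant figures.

≈ 0.411 m

Draa: ice volume = 489 km² × 351 m = 171.6 km³; 0.46 × 171.6 × (918/1026) = 70.64 km³ of water.
The Lunos sea-ice cover is floating and already displaces its own weight of water, so its melt adds essentially nothing to sea level.
Kelor: 0.46 × 3.52×10^14 m³ × (918/1026) = 1.449×10^14 m³ of water.
Total added water ≈ 1.449×10^14 m³ over 3.53×10^14 m² → Δh = 0.411 m.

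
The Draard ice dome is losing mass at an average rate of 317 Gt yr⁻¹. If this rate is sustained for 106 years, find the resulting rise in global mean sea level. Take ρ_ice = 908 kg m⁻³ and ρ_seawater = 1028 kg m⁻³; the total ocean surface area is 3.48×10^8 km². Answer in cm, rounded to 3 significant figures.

Total mass lost = 317 Gt/yr × 106 yr = 3.360×10^4 Gt = 3.360×10^16 kg.
ρ_w = 1028 kg m⁻³, so water volume = 3.360×10^16 / 1028 = 3.269×10^13 m³.
Δh = 3.269×10^13 / 3.48×10^14 = 0.0939 m = 9.39 cm.

≈ 9.39 cm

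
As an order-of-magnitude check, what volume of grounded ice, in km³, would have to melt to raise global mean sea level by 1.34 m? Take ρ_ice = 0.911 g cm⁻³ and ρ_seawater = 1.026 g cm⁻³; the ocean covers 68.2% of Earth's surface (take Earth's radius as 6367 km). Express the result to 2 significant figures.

Required water volume = Δh × A = 1.34 m × 3.47×10^14 m² = 4.656×10^14 m³ = 4.656×10^5 km³.
Ice volume = water volume × ρ_w/ρ_ice = 4.656×10^5 × 1026/911 = 5.2×10^5 km³.

≈ 5.2×10^5 km³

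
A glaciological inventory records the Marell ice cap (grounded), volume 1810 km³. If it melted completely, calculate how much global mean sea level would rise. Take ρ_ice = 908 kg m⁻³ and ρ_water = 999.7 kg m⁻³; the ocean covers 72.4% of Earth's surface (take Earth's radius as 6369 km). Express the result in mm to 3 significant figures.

≈ 4.45 mm

Marell: 1810 km³ × (908/999.7) = 1644 km³ of water.
Spread over 3.69×10^14 m² of ocean, Δh = 1.644×10^12 / 3.69×10^14 = 4.45×10^-3 m = 4.45 mm.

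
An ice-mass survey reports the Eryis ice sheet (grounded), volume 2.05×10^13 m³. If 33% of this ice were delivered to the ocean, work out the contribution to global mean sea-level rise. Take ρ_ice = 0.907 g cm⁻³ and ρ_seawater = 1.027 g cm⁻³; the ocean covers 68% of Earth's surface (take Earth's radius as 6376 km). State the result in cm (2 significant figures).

Eryis: 0.33 × 2.05×10^13 m³ × (907/1027) = 5.975×10^12 m³ of water.
Spread over 3.47×10^14 m² of ocean, Δh = 5.975×10^12 / 3.47×10^14 = 0.0172 m = 1.7 cm.

≈ 1.7 cm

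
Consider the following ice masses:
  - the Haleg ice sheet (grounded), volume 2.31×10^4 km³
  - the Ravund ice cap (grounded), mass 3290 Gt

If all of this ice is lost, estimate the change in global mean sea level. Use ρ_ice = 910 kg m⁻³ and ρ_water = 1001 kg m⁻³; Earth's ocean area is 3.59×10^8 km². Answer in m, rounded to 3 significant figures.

Haleg: 2.31×10^4 km³ × (910/1001) = 2.100×10^4 km³ of water.
Ravund: 3290 Gt = 3.290×10^15 kg; dividing by ρ_w = 1001 kg m⁻³ gives 3.287×10^12 m³ of water.
Total added water ≈ 2.429×10^13 m³ over 3.59×10^14 m² → Δh = 0.0677 m.

≈ 0.0677 m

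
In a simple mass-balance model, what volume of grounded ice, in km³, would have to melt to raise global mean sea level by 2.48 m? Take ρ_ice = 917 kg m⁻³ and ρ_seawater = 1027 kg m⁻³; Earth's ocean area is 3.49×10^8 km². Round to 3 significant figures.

≈ 9.69×10^5 km³

Required water volume = Δh × A = 2.48 m × 3.49×10^14 m² = 8.655×10^14 m³ = 8.655×10^5 km³.
Ice volume = water volume × ρ_w/ρ_ice = 8.655×10^5 × 1027/917 = 9.69×10^5 km³.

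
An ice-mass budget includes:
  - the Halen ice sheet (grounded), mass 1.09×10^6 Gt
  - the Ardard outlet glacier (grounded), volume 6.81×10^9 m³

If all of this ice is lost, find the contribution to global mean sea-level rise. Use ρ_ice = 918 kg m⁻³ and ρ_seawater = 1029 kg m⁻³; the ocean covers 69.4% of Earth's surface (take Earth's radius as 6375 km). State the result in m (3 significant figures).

Halen: 1.09×10^6 Gt = 1.090×10^18 kg; dividing by ρ_w = 1029 kg m⁻³ gives 1.059×10^15 m³ of water.
Ardard: 6.81×10^9 m³ × (918/1029) = 6.075×10^9 m³ of water.
Total added water ≈ 1.059×10^15 m³ over 3.54×10^14 m² → Δh = 2.99 m.

≈ 2.99 m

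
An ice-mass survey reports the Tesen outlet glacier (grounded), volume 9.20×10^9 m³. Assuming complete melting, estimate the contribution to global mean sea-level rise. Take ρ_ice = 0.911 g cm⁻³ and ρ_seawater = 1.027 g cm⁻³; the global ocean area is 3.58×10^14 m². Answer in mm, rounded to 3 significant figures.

Tesen: 9.20×10^9 m³ × (911/1027) = 8.161×10^9 m³ of water.
Spread over 3.58×10^14 m² of ocean, Δh = 8.161×10^9 / 3.58×10^14 = 2.28×10^-5 m = 0.0228 mm.

≈ 0.0228 mm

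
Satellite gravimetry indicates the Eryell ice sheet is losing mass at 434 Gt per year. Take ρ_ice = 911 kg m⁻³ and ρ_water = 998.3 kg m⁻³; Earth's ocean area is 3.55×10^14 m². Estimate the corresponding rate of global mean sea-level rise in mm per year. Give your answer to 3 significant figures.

ρ_w = 998.3 kg m⁻³. Annual water volume added = 434 Gt / ρ_w = 4.340×10^14 kg / 998.3 kg m⁻³ = 4.347×10^11 m³.
Δh per year = 4.347×10^11 / 3.55×10^14 = 1.22×10^-3 m = 1.22 mm.

≈ 1.22 mm/yr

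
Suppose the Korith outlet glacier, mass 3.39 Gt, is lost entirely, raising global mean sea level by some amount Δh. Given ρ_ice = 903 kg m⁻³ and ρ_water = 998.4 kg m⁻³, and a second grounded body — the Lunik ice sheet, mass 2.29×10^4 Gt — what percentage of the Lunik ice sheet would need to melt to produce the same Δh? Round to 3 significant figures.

Equal sea-level rise means equal mass of meltwater, i.e. equal mass of ice lost.
Ice mass of Korith: 3.390×10^12 kg; ice mass of Lunik: 2.290×10^16 kg.
Fraction required = 3.390×10^12 / 2.290×10^16 = 1.48×10^-4 → 0.0148 %.

≈ 0.0148 %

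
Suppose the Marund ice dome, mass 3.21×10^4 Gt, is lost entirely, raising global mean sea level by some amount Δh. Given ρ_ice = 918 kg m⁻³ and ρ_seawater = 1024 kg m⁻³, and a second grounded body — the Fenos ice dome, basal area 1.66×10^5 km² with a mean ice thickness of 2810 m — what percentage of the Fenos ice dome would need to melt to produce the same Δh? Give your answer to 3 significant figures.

Equal sea-level rise means equal mass of meltwater, i.e. equal mass of ice lost.
Ice mass of Marund: 3.210×10^16 kg; ice mass of Fenos: 4.282×10^17 kg.
Fraction required = 3.210×10^16 / 4.282×10^17 = 0.0750 → 7.50 %.

≈ 7.50 %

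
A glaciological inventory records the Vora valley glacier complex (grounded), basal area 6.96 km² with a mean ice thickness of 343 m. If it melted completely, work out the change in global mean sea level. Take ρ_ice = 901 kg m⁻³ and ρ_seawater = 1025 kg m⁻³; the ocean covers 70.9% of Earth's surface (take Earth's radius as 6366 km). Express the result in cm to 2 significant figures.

≈ 5.8×10^-4 cm

Vora: ice volume = 6.96 km² × 343 m = 2.387 km³; 2.387 × (901/1025) = 2.098 km³ of water.
Spread over 3.61×10^14 m² of ocean, Δh = 2.098×10^9 / 3.61×10^14 = 5.81×10^-6 m = 5.8×10^-4 cm.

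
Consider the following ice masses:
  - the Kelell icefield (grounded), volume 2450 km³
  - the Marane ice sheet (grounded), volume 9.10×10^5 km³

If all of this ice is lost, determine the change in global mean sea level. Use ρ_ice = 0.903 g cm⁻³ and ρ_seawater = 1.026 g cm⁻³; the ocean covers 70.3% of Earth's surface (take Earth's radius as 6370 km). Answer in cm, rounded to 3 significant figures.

≈ 224 cm

Kelell: 2450 km³ × (903/1026) = 2156 km³ of water.
Marane: 9.10×10^5 km³ × (903/1026) = 8.009×10^5 km³ of water.
Total added water ≈ 8.031×10^14 m³ over 3.58×10^14 m² → Δh = 2.24 m = 224 cm.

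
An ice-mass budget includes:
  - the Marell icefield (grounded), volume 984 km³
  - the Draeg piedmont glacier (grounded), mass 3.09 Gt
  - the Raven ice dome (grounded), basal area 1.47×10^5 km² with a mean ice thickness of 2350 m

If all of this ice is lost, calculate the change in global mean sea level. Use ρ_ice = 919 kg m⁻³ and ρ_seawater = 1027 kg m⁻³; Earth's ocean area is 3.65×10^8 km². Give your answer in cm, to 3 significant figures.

Marell: 984 km³ × (919/1027) = 880.5 km³ of water.
Draeg: 3.09 Gt = 3.090×10^12 kg; dividing by ρ_w = 1027 kg m⁻³ gives 3.009×10^9 m³ of water.
Raven: ice volume = 1.47×10^5 km² × 2350 m = 3.454×10^5 km³; 3.454×10^5 × (919/1027) = 3.091×10^5 km³ of water.
Total added water ≈ 3.100×10^14 m³ over 3.65×10^14 m² → Δh = 0.849 m = 84.9 cm.

≈ 84.9 cm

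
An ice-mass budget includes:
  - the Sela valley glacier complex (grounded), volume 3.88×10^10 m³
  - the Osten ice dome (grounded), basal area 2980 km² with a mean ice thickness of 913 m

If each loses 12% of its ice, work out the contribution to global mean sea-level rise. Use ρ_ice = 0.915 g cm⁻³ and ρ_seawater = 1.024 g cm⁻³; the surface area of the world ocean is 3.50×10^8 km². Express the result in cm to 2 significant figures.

≈ 0.085 cm

Sela: 0.12 × 3.88×10^10 m³ × (915/1024) = 4.160×10^9 m³ of water.
Osten: ice volume = 2980 km² × 913 m = 2721 km³; 0.12 × 2721 × (915/1024) = 291.7 km³ of water.
Total added water ≈ 2.959×10^11 m³ over 3.50×10^14 m² → Δh = 8.45×10^-4 m = 0.085 cm.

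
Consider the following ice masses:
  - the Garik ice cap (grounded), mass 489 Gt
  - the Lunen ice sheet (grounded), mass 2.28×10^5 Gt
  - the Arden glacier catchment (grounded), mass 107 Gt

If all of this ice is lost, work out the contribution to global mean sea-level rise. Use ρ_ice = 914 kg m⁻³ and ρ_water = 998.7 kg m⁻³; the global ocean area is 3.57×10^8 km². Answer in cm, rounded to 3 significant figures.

≈ 64.1 cm

Garik: 489 Gt = 4.890×10^14 kg; dividing by ρ_w = 998.7 kg m⁻³ gives 4.896×10^11 m³ of water.
Lunen: 2.28×10^5 Gt = 2.280×10^17 kg; dividing by ρ_w = 998.7 kg m⁻³ gives 2.283×10^14 m³ of water.
Arden: 107 Gt = 1.070×10^14 kg; dividing by ρ_w = 998.7 kg m⁻³ gives 1.071×10^11 m³ of water.
Total added water ≈ 2.289×10^14 m³ over 3.57×10^14 m² → Δh = 0.641 m = 64.1 cm.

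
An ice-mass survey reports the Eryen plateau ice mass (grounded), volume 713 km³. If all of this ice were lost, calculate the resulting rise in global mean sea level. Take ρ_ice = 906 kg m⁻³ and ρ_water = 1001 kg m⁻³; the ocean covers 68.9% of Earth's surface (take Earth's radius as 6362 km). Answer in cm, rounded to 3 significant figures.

≈ 0.184 cm

Eryen: 713 km³ × (906/1001) = 645.3 km³ of water.
Spread over 3.50×10^14 m² of ocean, Δh = 6.453×10^11 / 3.50×10^14 = 1.84×10^-3 m = 0.184 cm.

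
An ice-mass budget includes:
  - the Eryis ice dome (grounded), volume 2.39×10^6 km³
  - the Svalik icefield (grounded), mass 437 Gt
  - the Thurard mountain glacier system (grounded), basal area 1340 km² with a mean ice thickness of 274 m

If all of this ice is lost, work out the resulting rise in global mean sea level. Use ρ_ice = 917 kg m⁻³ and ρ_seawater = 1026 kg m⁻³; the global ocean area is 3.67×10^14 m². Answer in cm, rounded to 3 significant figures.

≈ 582 cm

Eryis: 2.39×10^6 km³ × (917/1026) = 2.136×10^6 km³ of water.
Svalik: 437 Gt = 4.370×10^14 kg; dividing by ρ_w = 1026 kg m⁻³ gives 4.259×10^11 m³ of water.
Thurard: ice volume = 1340 km² × 274 m = 367.2 km³; 367.2 × (917/1026) = 328.2 km³ of water.
Total added water ≈ 2.137×10^15 m³ over 3.67×10^14 m² → Δh = 5.82 m = 582 cm.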